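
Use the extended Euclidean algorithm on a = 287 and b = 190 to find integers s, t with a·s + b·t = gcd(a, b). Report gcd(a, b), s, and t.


Euclidean algorithm on (287, 190) — divide until remainder is 0:
  287 = 1 · 190 + 97
  190 = 1 · 97 + 93
  97 = 1 · 93 + 4
  93 = 23 · 4 + 1
  4 = 4 · 1 + 0
gcd(287, 190) = 1.
Track Bezout coefficients alongside the remainders: start with r₀ = 287 = a·1 + b·0 (s = 1, t = 0) and r₁ = 190 = a·0 + b·1 (s = 0, t = 1); each new remainder r_{k+1} = r_{k-1} − q_k·r_k inherits s_{k+1} = s_{k-1} − q_k·s_k, t_{k+1} = t_{k-1} − q_k·t_k, so r_k = a·s_k + b·t_k at every step:
  q = 1: r = 97, s = 1 − 1·0 = 1, t = 0 − 1·1 = -1  (check: 287·1 + 190·(-1) = 97)
  q = 1: r = 93, s = 0 − 1·1 = -1, t = 1 − 1·(-1) = 2  (check: 287·(-1) + 190·2 = 93)
  q = 1: r = 4, s = 1 − 1·(-1) = 2, t = -1 − 1·2 = -3  (check: 287·2 + 190·(-3) = 4)
  q = 23: r = 1, s = -1 − 23·2 = -47, t = 2 − 23·(-3) = 71  (check: 287·(-47) + 190·71 = 1)
The row with r = 1 (the gcd) gives the Bezout coefficients s = -47, t = 71.
Result: 287 · (-47) + 190 · (71) = 1.

gcd(287, 190) = 1; s = -47, t = 71 (check: 287·(-47) + 190·71 = 1).


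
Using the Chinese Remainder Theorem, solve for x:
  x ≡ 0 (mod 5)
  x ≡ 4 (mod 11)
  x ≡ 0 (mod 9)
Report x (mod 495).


Moduli 5, 11, 9 are pairwise coprime; by CRT there is a unique solution modulo M = 5 · 11 · 9 = 495.
Solve pairwise, accumulating the modulus:
  Start with x ≡ 0 (mod 5).
  Combine with x ≡ 4 (mod 11): since gcd(5, 11) = 1, we get a unique residue mod 55.
    Write x = 0 + 5·t and substitute into x ≡ 4 (mod 11): 5·t ≡ 4 − 0 = 4 (mod 11).
    The inverse of 5 mod 11 is 9 (since 5·9 = 45 = 4·11 + 1), so t ≡ 9·4 = 36 ≡ 3 (mod 11).
    Then x = 0 + 5·3 = 15, valid modulo lcm(5, 11) = 55: x ≡ 15 (mod 55).
  Combine with x ≡ 0 (mod 9): since gcd(55, 9) = 1, we get a unique residue mod 495.
    Write x = 15 + 55·t and substitute into x ≡ 0 (mod 9): 55·t ≡ 0 − 15 = -15 (mod 9).
    Reduce coefficients mod 9: 1·t ≡ 3 (mod 9).
    So t ≡ 3 (mod 9).
    Then x = 15 + 55·3 = 180, valid modulo lcm(55, 9) = 495: x ≡ 180 (mod 495).
Verify: 180 mod 5 = 0 ✓, 180 mod 11 = 4 ✓, 180 mod 9 = 0 ✓.

x ≡ 180 (mod 495).


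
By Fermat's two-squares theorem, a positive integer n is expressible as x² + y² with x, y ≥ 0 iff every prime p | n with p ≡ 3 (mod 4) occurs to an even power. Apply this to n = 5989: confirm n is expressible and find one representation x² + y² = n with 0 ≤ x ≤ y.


Step 1: Factor n = 5989 = 53 · 113.
Step 2: Check the mod-4 condition on each prime factor: 53 ≡ 1 (mod 4), exponent 1; 113 ≡ 1 (mod 4), exponent 1.
All primes ≡ 3 (mod 4) appear to even exponent (or don't appear), so by the two-squares theorem n IS expressible as a sum of two squares.
Step 3: Build a representation. Here n = 53 · 113 is a product of primes ≡ 1 (mod 4). Each prime p ≡ 1 (mod 4) is itself a sum of two squares; find a² by testing p − a² for a perfect square:
  53: 53 − 1² = 52, 53 − 2² = 49 = 7² ⇒ 53 = 2² + 7².
  113: 113 − 1² = 112, 113 − 2² = 109, 113 − 3² = 104, 113 − 4² = 97, 113 − 5² = 88, 113 − 6² = 77, 113 − 7² = 64 = 8² ⇒ 113 = 7² + 8².
  Combine using the Brahmagupta–Fibonacci identity (a² + b²)(c² + d²) = (ac − bd)² + (ad + bc)² = (ac + bd)² + (ad − bc)²:
  53 · 113 = 5989: from (2² + 7²)(7² + 8²), take (2·7 − 7·8, 2·8 + 7·7) = (14 − 56, 16 + 49) = (-42, 65); dropping signs (only squares matter) gives (42, 65); check 42² + 65² = 1764 + 4225 = 5989 ✓.
Step 4: Order so x ≤ y and verify: 42² + 65² = 1764 + 4225 = 5989 = n. ✓

n = 5989 = 42² + 65² (one valid representation with x ≤ y).


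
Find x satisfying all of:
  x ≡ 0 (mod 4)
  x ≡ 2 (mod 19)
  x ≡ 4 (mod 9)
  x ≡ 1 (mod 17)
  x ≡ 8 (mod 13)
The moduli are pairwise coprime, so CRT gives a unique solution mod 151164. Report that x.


Product of moduli M = 4 · 19 · 9 · 17 · 13 = 151164.
Merge one congruence at a time:
  Start: x ≡ 0 (mod 4).
  Combine with x ≡ 2 (mod 19); new modulus lcm = 76.
    Write x = 0 + 4·t and substitute into x ≡ 2 (mod 19): 4·t ≡ 2 − 0 = 2 (mod 19).
    The inverse of 4 mod 19 is 5 (since 4·5 = 20 = 1·19 + 1), so t ≡ 5·2 = 10 ≡ 10 (mod 19).
    Then x = 0 + 4·10 = 40, valid modulo lcm(4, 19) = 76: x ≡ 40 (mod 76).
  Combine with x ≡ 4 (mod 9); new modulus lcm = 684.
    Write x = 40 + 76·t and substitute into x ≡ 4 (mod 9): 76·t ≡ 4 − 40 = -36 (mod 9).
    Reduce coefficients mod 9: 4·t ≡ 0 (mod 9).
    The inverse of 4 mod 9 is 7 (since 4·7 = 28 = 3·9 + 1), so t ≡ 7·0 = 0 ≡ 0 (mod 9).
    Then x = 40 + 76·0 = 40, valid modulo lcm(76, 9) = 684: x ≡ 40 (mod 684).
  Combine with x ≡ 1 (mod 17); new modulus lcm = 11628.
    Write x = 40 + 684·t and substitute into x ≡ 1 (mod 17): 684·t ≡ 1 − 40 = -39 (mod 17).
    Reduce coefficients mod 17: 4·t ≡ 12 (mod 17).
    The inverse of 4 mod 17 is 13 (since 4·13 = 52 = 3·17 + 1), so t ≡ 13·12 = 156 ≡ 3 (mod 17).
    Then x = 40 + 684·3 = 2092, valid modulo lcm(684, 17) = 11628: x ≡ 2092 (mod 11628).
  Combine with x ≡ 8 (mod 13); new modulus lcm = 151164.
    Write x = 2092 + 11628·t and substitute into x ≡ 8 (mod 13): 11628·t ≡ 8 − 2092 = -2084 (mod 13).
    Reduce coefficients mod 13: 6·t ≡ 9 (mod 13).
    The inverse of 6 mod 13 is 11 (since 6·11 = 66 = 5·13 + 1), so t ≡ 11·9 = 99 ≡ 8 (mod 13).
    Then x = 2092 + 11628·8 = 95116, valid modulo lcm(11628, 13) = 151164: x ≡ 95116 (mod 151164).
Verify against each original: 95116 mod 4 = 0, 95116 mod 19 = 2, 95116 mod 9 = 4, 95116 mod 17 = 1, 95116 mod 13 = 8.

x ≡ 95116 (mod 151164).


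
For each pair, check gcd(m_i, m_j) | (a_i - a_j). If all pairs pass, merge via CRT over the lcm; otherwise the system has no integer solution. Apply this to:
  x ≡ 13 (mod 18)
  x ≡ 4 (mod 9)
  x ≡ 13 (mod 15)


Moduli 18, 9, 15 are not pairwise coprime, so CRT works modulo lcm(m_i) when all pairwise compatibility conditions hold.
Pairwise compatibility: gcd(m_i, m_j) must divide a_i - a_j for every pair.
Merge one congruence at a time:
  Start: x ≡ 13 (mod 18).
  Combine with x ≡ 4 (mod 9): gcd(18, 9) = 9; 4 - 13 = -9, which IS divisible by 9, so compatible.
    Write x = 13 + 18·t and substitute into x ≡ 4 (mod 9): 18·t ≡ 4 − 13 = -9 (mod 9).
    Divide the congruence (and modulus) by g = 9: 2·t ≡ -1 (mod 1).
    Modulo 1 every t works; take t = 0.
    Then x = 13 + 18·0 = 13, valid modulo lcm(18, 9) = 18: x ≡ 13 (mod 18).
  Combine with x ≡ 13 (mod 15): gcd(18, 15) = 3; 13 - 13 = 0, which IS divisible by 3, so compatible.
    Write x = 13 + 18·t and substitute into x ≡ 13 (mod 15): 18·t ≡ 13 − 13 = 0 (mod 15).
    Divide the congruence (and modulus) by g = 3: 6·t ≡ 0 (mod 5).
    Reduce coefficients mod 5: 1·t ≡ 0 (mod 5).
    So t ≡ 0 (mod 5).
    Then x = 13 + 18·0 = 13, valid modulo lcm(18, 15) = 90: x ≡ 13 (mod 90).
Verify: 13 mod 18 = 13, 13 mod 9 = 4, 13 mod 15 = 13.

x ≡ 13 (mod 90).


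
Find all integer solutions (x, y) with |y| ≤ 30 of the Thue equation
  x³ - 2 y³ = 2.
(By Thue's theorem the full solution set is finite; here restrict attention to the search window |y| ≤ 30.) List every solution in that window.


The equation is x³ - 2y³ = 2. For fixed y, x³ = 2·y³ + 2, so a solution requires the RHS to be a perfect cube.
Strategy: iterate y from -30 to 30, compute RHS = 2·y³ + 2, and check whether it is a (positive or negative) perfect cube.
Check small values of y:
  y = 0: RHS = 2 is not a perfect cube.
  y = 1: RHS = 4 is not a perfect cube.
  y = -1: RHS = 0 = (0)³ ⇒ x = 0 works.
  y = 2: RHS = 18 is not a perfect cube.
  y = -2: RHS = -14 is not a perfect cube.
  y = 3: RHS = 56 is not a perfect cube.
  y = -3: RHS = -52 is not a perfect cube.
Continuing the search up to |y| = 30 finds no further solutions beyond those listed.
Collected solutions: (0, -1).

Solutions (with |y| ≤ 30): (0, -1).


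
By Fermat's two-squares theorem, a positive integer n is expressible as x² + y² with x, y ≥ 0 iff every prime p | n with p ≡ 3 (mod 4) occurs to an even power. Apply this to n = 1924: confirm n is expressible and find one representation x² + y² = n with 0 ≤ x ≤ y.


Step 1: Factor n = 1924 = 2^2 · 13 · 37.
Step 2: Check the mod-4 condition on each prime factor: 2 = 2 (special); 13 ≡ 1 (mod 4), exponent 1; 37 ≡ 1 (mod 4), exponent 1.
All primes ≡ 3 (mod 4) appear to even exponent (or don't appear), so by the two-squares theorem n IS expressible as a sum of two squares.
Step 3: Build a representation. Group n = k² · m with k = 2 and m = 13 · 37 = 481 (a product of primes ≡ 1 (mod 4)); a representation of m scales to one of n via (k·x)² + (k·y)² = k²(x² + y²). Each prime p ≡ 1 (mod 4) is itself a sum of two squares; find a² by testing p − a² for a perfect square:
  13: 13 − 1² = 12, 13 − 2² = 9 = 3² ⇒ 13 = 2² + 3².
  37: 37 − 1² = 36 = 6² ⇒ 37 = 1² + 6².
  Combine using the Brahmagupta–Fibonacci identity (a² + b²)(c² + d²) = (ac − bd)² + (ad + bc)² = (ac + bd)² + (ad − bc)²:
  13 · 37 = 481: from (2² + 3²)(1² + 6²), take (2·1 − 3·6, 2·6 + 3·1) = (2 − 18, 12 + 3) = (-16, 15); dropping signs (only squares matter) gives (16, 15); check 16² + 15² = 256 + 225 = 481 ✓.
  Scale by k = 2: (2·16, 2·15) = (32, 30).
Step 4: Order so x ≤ y and verify: 30² + 32² = 900 + 1024 = 1924 = n. ✓

n = 1924 = 30² + 32² (one valid representation with x ≤ y).


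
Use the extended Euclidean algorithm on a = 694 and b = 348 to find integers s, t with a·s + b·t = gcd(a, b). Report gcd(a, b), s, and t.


Euclidean algorithm on (694, 348) — divide until remainder is 0:
  694 = 1 · 348 + 346
  348 = 1 · 346 + 2
  346 = 173 · 2 + 0
gcd(694, 348) = 2.
Track Bezout coefficients alongside the remainders: start with r₀ = 694 = a·1 + b·0 (s = 1, t = 0) and r₁ = 348 = a·0 + b·1 (s = 0, t = 1); each new remainder r_{k+1} = r_{k-1} − q_k·r_k inherits s_{k+1} = s_{k-1} − q_k·s_k, t_{k+1} = t_{k-1} − q_k·t_k, so r_k = a·s_k + b·t_k at every step:
  q = 1: r = 346, s = 1 − 1·0 = 1, t = 0 − 1·1 = -1  (check: 694·1 + 348·(-1) = 346)
  q = 1: r = 2, s = 0 − 1·1 = -1, t = 1 − 1·(-1) = 2  (check: 694·(-1) + 348·2 = 2)
The row with r = 2 (the gcd) gives the Bezout coefficients s = -1, t = 2.
Result: 694 · (-1) + 348 · (2) = 2.

gcd(694, 348) = 2; s = -1, t = 2 (check: 694·(-1) + 348·2 = 2).


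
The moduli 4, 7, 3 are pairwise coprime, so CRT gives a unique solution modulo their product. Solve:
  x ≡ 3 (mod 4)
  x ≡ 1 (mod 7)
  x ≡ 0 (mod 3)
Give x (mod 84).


Moduli 4, 7, 3 are pairwise coprime; by CRT there is a unique solution modulo M = 4 · 7 · 3 = 84.
Solve pairwise, accumulating the modulus:
  Start with x ≡ 3 (mod 4).
  Combine with x ≡ 1 (mod 7): since gcd(4, 7) = 1, we get a unique residue mod 28.
    Write x = 3 + 4·t and substitute into x ≡ 1 (mod 7): 4·t ≡ 1 − 3 = -2 (mod 7).
    Reduce coefficients mod 7: 4·t ≡ 5 (mod 7).
    The inverse of 4 mod 7 is 2 (since 4·2 = 8 = 1·7 + 1), so t ≡ 2·5 = 10 ≡ 3 (mod 7).
    Then x = 3 + 4·3 = 15, valid modulo lcm(4, 7) = 28: x ≡ 15 (mod 28).
  Combine with x ≡ 0 (mod 3): since gcd(28, 3) = 1, we get a unique residue mod 84.
    Write x = 15 + 28·t and substitute into x ≡ 0 (mod 3): 28·t ≡ 0 − 15 = -15 (mod 3).
    Reduce coefficients mod 3: 1·t ≡ 0 (mod 3).
    So t ≡ 0 (mod 3).
    Then x = 15 + 28·0 = 15, valid modulo lcm(28, 3) = 84: x ≡ 15 (mod 84).
Verify: 15 mod 4 = 3 ✓, 15 mod 7 = 1 ✓, 15 mod 3 = 0 ✓.

x ≡ 15 (mod 84).


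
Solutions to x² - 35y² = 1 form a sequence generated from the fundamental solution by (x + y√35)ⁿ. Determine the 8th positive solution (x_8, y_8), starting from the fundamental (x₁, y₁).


Step 1: Find the fundamental solution (x₁, y₁) of x² - 35y² = 1.
  Expand √35 as a continued fraction. a₀ = ⌊√35⌋ = 5; iterate m_{k+1} = d_k·a_k − m_k, d_{k+1} = (35 − m_{k+1}²)/d_k, a_{k+1} = ⌊(a₀ + m_{k+1})/d_{k+1}⌋ (starting m₀ = 0, d₀ = 1), with convergents p_k = a_k·p_{k-1} + p_{k-2}, q_k = a_k·q_{k-1} + q_{k-2} (p₋₁ = 1, q₋₁ = 0):
  k = 0: a₀ = 5; p₀/q₀ = 5/1; p₀² − 35·q₀² = 25 − 35 = -10.
  k = 1: m = 5, d = 10, a = ⌊(5 + 5)/10⌋ = 1; p/q = (1·5 + 1)/(1·1 + 0) = 6/1; p² − 35·q² = 36 − 35 = 1.
  The first convergent with p² − 35·q² = 1 gives the fundamental solution (x₁, y₁) = (6, 1).
Step 2: Apply the recurrence (x_{n+1}, y_{n+1}) = (x₁x_n + 35y₁y_n, x₁y_n + y₁x_n) repeatedly.
  From (x_1, y_1) = (6, 1): x_2 = 6·6 + 35·1·1 = 71; y_2 = 6·1 + 1·6 = 12.
  From (x_2, y_2) = (71, 12): x_3 = 6·71 + 35·1·12 = 846; y_3 = 6·12 + 1·71 = 143.
  From (x_3, y_3) = (846, 143): x_4 = 6·846 + 35·1·143 = 10081; y_4 = 6·143 + 1·846 = 1704.
  From (x_4, y_4) = (10081, 1704): x_5 = 6·10081 + 35·1·1704 = 120126; y_5 = 6·1704 + 1·10081 = 20305.
  From (x_5, y_5) = (120126, 20305): x_6 = 6·120126 + 35·1·20305 = 1431431; y_6 = 6·20305 + 1·120126 = 241956.
  From (x_6, y_6) = (1431431, 241956): x_7 = 6·1431431 + 35·1·241956 = 17057046; y_7 = 6·241956 + 1·1431431 = 2883167.
  From (x_7, y_7) = (17057046, 2883167): x_8 = 6·17057046 + 35·1·2883167 = 203253121; y_8 = 6·2883167 + 1·17057046 = 34356048.
Step 3: Verify x_8² - 35·y_8² = 41311831196240641 - 41311831196240640 = 1 (should be 1). ✓

(x_1, y_1) = (6, 1); (x_8, y_8) = (203253121, 34356048).


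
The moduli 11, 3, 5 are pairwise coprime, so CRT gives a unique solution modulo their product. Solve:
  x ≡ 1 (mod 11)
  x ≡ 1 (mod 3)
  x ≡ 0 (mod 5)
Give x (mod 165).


Moduli 11, 3, 5 are pairwise coprime; by CRT there is a unique solution modulo M = 11 · 3 · 5 = 165.
Solve pairwise, accumulating the modulus:
  Start with x ≡ 1 (mod 11).
  Combine with x ≡ 1 (mod 3): since gcd(11, 3) = 1, we get a unique residue mod 33.
    Write x = 1 + 11·t and substitute into x ≡ 1 (mod 3): 11·t ≡ 1 − 1 = 0 (mod 3).
    Reduce coefficients mod 3: 2·t ≡ 0 (mod 3).
    The inverse of 2 mod 3 is 2 (since 2·2 = 4 = 1·3 + 1), so t ≡ 2·0 = 0 ≡ 0 (mod 3).
    Then x = 1 + 11·0 = 1, valid modulo lcm(11, 3) = 33: x ≡ 1 (mod 33).
  Combine with x ≡ 0 (mod 5): since gcd(33, 5) = 1, we get a unique residue mod 165.
    Write x = 1 + 33·t and substitute into x ≡ 0 (mod 5): 33·t ≡ 0 − 1 = -1 (mod 5).
    Reduce coefficients mod 5: 3·t ≡ 4 (mod 5).
    The inverse of 3 mod 5 is 2 (since 3·2 = 6 = 1·5 + 1), so t ≡ 2·4 = 8 ≡ 3 (mod 5).
    Then x = 1 + 33·3 = 100, valid modulo lcm(33, 5) = 165: x ≡ 100 (mod 165).
Verify: 100 mod 11 = 1 ✓, 100 mod 3 = 1 ✓, 100 mod 5 = 0 ✓.

x ≡ 100 (mod 165).


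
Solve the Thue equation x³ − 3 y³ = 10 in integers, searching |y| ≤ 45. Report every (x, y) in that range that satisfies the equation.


The equation is x³ - 3y³ = 10. For fixed y, x³ = 3·y³ + 10, so a solution requires the RHS to be a perfect cube.
Strategy: iterate y from -45 to 45, compute RHS = 3·y³ + 10, and check whether it is a (positive or negative) perfect cube.
Check small values of y:
  y = 0: RHS = 10 is not a perfect cube.
  y = 1: RHS = 13 is not a perfect cube.
  y = -1: RHS = 7 is not a perfect cube.
  y = 2: RHS = 34 is not a perfect cube.
  y = -2: RHS = -14 is not a perfect cube.
  y = 3: RHS = 91 is not a perfect cube.
  y = -3: RHS = -71 is not a perfect cube.
Continuing, at y = 9: RHS = 2197 = (13)³ ⇒ x = 13 works.
Searching the remaining y in |y| ≤ 45 finds no further solutions.
Collected solutions: (13, 9).

Solutions (with |y| ≤ 45): (13, 9).


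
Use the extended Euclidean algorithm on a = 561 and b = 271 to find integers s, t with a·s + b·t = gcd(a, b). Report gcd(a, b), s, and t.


Euclidean algorithm on (561, 271) — divide until remainder is 0:
  561 = 2 · 271 + 19
  271 = 14 · 19 + 5
  19 = 3 · 5 + 4
  5 = 1 · 4 + 1
  4 = 4 · 1 + 0
gcd(561, 271) = 1.
Track Bezout coefficients alongside the remainders: start with r₀ = 561 = a·1 + b·0 (s = 1, t = 0) and r₁ = 271 = a·0 + b·1 (s = 0, t = 1); each new remainder r_{k+1} = r_{k-1} − q_k·r_k inherits s_{k+1} = s_{k-1} − q_k·s_k, t_{k+1} = t_{k-1} − q_k·t_k, so r_k = a·s_k + b·t_k at every step:
  q = 2: r = 19, s = 1 − 2·0 = 1, t = 0 − 2·1 = -2  (check: 561·1 + 271·(-2) = 19)
  q = 14: r = 5, s = 0 − 14·1 = -14, t = 1 − 14·(-2) = 29  (check: 561·(-14) + 271·29 = 5)
  q = 3: r = 4, s = 1 − 3·(-14) = 43, t = -2 − 3·29 = -89  (check: 561·43 + 271·(-89) = 4)
  q = 1: r = 1, s = -14 − 1·43 = -57, t = 29 − 1·(-89) = 118  (check: 561·(-57) + 271·118 = 1)
The row with r = 1 (the gcd) gives the Bezout coefficients s = -57, t = 118.
Result: 561 · (-57) + 271 · (118) = 1.

gcd(561, 271) = 1; s = -57, t = 118 (check: 561·(-57) + 271·118 = 1).


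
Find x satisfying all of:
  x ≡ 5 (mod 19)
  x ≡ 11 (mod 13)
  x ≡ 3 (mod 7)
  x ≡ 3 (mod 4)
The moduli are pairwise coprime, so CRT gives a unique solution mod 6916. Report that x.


Product of moduli M = 19 · 13 · 7 · 4 = 6916.
Merge one congruence at a time:
  Start: x ≡ 5 (mod 19).
  Combine with x ≡ 11 (mod 13); new modulus lcm = 247.
    Write x = 5 + 19·t and substitute into x ≡ 11 (mod 13): 19·t ≡ 11 − 5 = 6 (mod 13).
    Reduce coefficients mod 13: 6·t ≡ 6 (mod 13).
    The inverse of 6 mod 13 is 11 (since 6·11 = 66 = 5·13 + 1), so t ≡ 11·6 = 66 ≡ 1 (mod 13).
    Then x = 5 + 19·1 = 24, valid modulo lcm(19, 13) = 247: x ≡ 24 (mod 247).
  Combine with x ≡ 3 (mod 7); new modulus lcm = 1729.
    Write x = 24 + 247·t and substitute into x ≡ 3 (mod 7): 247·t ≡ 3 − 24 = -21 (mod 7).
    Reduce coefficients mod 7: 2·t ≡ 0 (mod 7).
    The inverse of 2 mod 7 is 4 (since 2·4 = 8 = 1·7 + 1), so t ≡ 4·0 = 0 ≡ 0 (mod 7).
    Then x = 24 + 247·0 = 24, valid modulo lcm(247, 7) = 1729: x ≡ 24 (mod 1729).
  Combine with x ≡ 3 (mod 4); new modulus lcm = 6916.
    Write x = 24 + 1729·t and substitute into x ≡ 3 (mod 4): 1729·t ≡ 3 − 24 = -21 (mod 4).
    Reduce coefficients mod 4: 1·t ≡ 3 (mod 4).
    So t ≡ 3 (mod 4).
    Then x = 24 + 1729·3 = 5211, valid modulo lcm(1729, 4) = 6916: x ≡ 5211 (mod 6916).
Verify against each original: 5211 mod 19 = 5, 5211 mod 13 = 11, 5211 mod 7 = 3, 5211 mod 4 = 3.

x ≡ 5211 (mod 6916).


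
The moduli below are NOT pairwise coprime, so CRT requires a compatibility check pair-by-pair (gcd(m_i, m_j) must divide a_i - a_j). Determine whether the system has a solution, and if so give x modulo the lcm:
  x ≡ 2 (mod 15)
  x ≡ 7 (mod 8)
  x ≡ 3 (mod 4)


Moduli 15, 8, 4 are not pairwise coprime, so CRT works modulo lcm(m_i) when all pairwise compatibility conditions hold.
Pairwise compatibility: gcd(m_i, m_j) must divide a_i - a_j for every pair.
Merge one congruence at a time:
  Start: x ≡ 2 (mod 15).
  Combine with x ≡ 7 (mod 8): gcd(15, 8) = 1; 7 - 2 = 5, which IS divisible by 1, so compatible.
    Write x = 2 + 15·t and substitute into x ≡ 7 (mod 8): 15·t ≡ 7 − 2 = 5 (mod 8).
    Reduce coefficients mod 8: 7·t ≡ 5 (mod 8).
    The inverse of 7 mod 8 is 7 (since 7·7 = 49 = 6·8 + 1), so t ≡ 7·5 = 35 ≡ 3 (mod 8).
    Then x = 2 + 15·3 = 47, valid modulo lcm(15, 8) = 120: x ≡ 47 (mod 120).
  Combine with x ≡ 3 (mod 4): gcd(120, 4) = 4; 3 - 47 = -44, which IS divisible by 4, so compatible.
    Write x = 47 + 120·t and substitute into x ≡ 3 (mod 4): 120·t ≡ 3 − 47 = -44 (mod 4).
    Divide the congruence (and modulus) by g = 4: 30·t ≡ -11 (mod 1).
    Modulo 1 every t works; take t = 0.
    Then x = 47 + 120·0 = 47, valid modulo lcm(120, 4) = 120: x ≡ 47 (mod 120).
Verify: 47 mod 15 = 2, 47 mod 8 = 7, 47 mod 4 = 3.

x ≡ 47 (mod 120).


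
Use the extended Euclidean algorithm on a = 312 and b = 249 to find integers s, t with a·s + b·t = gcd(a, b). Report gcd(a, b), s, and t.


Euclidean algorithm on (312, 249) — divide until remainder is 0:
  312 = 1 · 249 + 63
  249 = 3 · 63 + 60
  63 = 1 · 60 + 3
  60 = 20 · 3 + 0
gcd(312, 249) = 3.
Track Bezout coefficients alongside the remainders: start with r₀ = 312 = a·1 + b·0 (s = 1, t = 0) and r₁ = 249 = a·0 + b·1 (s = 0, t = 1); each new remainder r_{k+1} = r_{k-1} − q_k·r_k inherits s_{k+1} = s_{k-1} − q_k·s_k, t_{k+1} = t_{k-1} − q_k·t_k, so r_k = a·s_k + b·t_k at every step:
  q = 1: r = 63, s = 1 − 1·0 = 1, t = 0 − 1·1 = -1  (check: 312·1 + 249·(-1) = 63)
  q = 3: r = 60, s = 0 − 3·1 = -3, t = 1 − 3·(-1) = 4  (check: 312·(-3) + 249·4 = 60)
  q = 1: r = 3, s = 1 − 1·(-3) = 4, t = -1 − 1·4 = -5  (check: 312·4 + 249·(-5) = 3)
The row with r = 3 (the gcd) gives the Bezout coefficients s = 4, t = -5.
Result: 312 · (4) + 249 · (-5) = 3.

gcd(312, 249) = 3; s = 4, t = -5 (check: 312·4 + 249·(-5) = 3).


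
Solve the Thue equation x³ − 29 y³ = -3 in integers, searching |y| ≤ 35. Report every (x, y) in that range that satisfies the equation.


The equation is x³ - 29y³ = -3. For fixed y, x³ = 29·y³ − 3, so a solution requires the RHS to be a perfect cube.
Strategy: iterate y from -35 to 35, compute RHS = 29·y³ − 3, and check whether it is a (positive or negative) perfect cube.
Check small values of y:
  y = 0: RHS = -3 is not a perfect cube.
  y = 1: RHS = 26 is not a perfect cube.
  y = -1: RHS = -32 is not a perfect cube.
  y = 2: RHS = 229 is not a perfect cube.
  y = -2: RHS = -235 is not a perfect cube.
  y = 3: RHS = 780 is not a perfect cube.
  y = -3: RHS = -786 is not a perfect cube.
Continuing the search up to |y| = 35 finds no solutions either.
No (x, y) in the scanned range satisfies the equation.

No integer solutions with |y| ≤ 35.


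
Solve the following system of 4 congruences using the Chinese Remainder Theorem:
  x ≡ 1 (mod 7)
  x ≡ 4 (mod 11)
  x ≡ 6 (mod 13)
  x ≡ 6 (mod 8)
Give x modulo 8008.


Product of moduli M = 7 · 11 · 13 · 8 = 8008.
Merge one congruence at a time:
  Start: x ≡ 1 (mod 7).
  Combine with x ≡ 4 (mod 11); new modulus lcm = 77.
    Write x = 1 + 7·t and substitute into x ≡ 4 (mod 11): 7·t ≡ 4 − 1 = 3 (mod 11).
    The inverse of 7 mod 11 is 8 (since 7·8 = 56 = 5·11 + 1), so t ≡ 8·3 = 24 ≡ 2 (mod 11).
    Then x = 1 + 7·2 = 15, valid modulo lcm(7, 11) = 77: x ≡ 15 (mod 77).
  Combine with x ≡ 6 (mod 13); new modulus lcm = 1001.
    Write x = 15 + 77·t and substitute into x ≡ 6 (mod 13): 77·t ≡ 6 − 15 = -9 (mod 13).
    Reduce coefficients mod 13: 12·t ≡ 4 (mod 13).
    The inverse of 12 mod 13 is 12 (since 12·12 = 144 = 11·13 + 1), so t ≡ 12·4 = 48 ≡ 9 (mod 13).
    Then x = 15 + 77·9 = 708, valid modulo lcm(77, 13) = 1001: x ≡ 708 (mod 1001).
  Combine with x ≡ 6 (mod 8); new modulus lcm = 8008.
    Write x = 708 + 1001·t and substitute into x ≡ 6 (mod 8): 1001·t ≡ 6 − 708 = -702 (mod 8).
    Reduce coefficients mod 8: 1·t ≡ 2 (mod 8).
    So t ≡ 2 (mod 8).
    Then x = 708 + 1001·2 = 2710, valid modulo lcm(1001, 8) = 8008: x ≡ 2710 (mod 8008).
Verify against each original: 2710 mod 7 = 1, 2710 mod 11 = 4, 2710 mod 13 = 6, 2710 mod 8 = 6.

x ≡ 2710 (mod 8008).


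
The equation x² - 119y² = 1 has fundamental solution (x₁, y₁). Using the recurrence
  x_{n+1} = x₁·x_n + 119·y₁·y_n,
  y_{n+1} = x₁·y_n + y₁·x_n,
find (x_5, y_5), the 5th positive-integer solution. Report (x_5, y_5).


Step 1: Find the fundamental solution (x₁, y₁) of x² - 119y² = 1.
  Expand √119 as a continued fraction. a₀ = ⌊√119⌋ = 10; iterate m_{k+1} = d_k·a_k − m_k, d_{k+1} = (119 − m_{k+1}²)/d_k, a_{k+1} = ⌊(a₀ + m_{k+1})/d_{k+1}⌋ (starting m₀ = 0, d₀ = 1), with convergents p_k = a_k·p_{k-1} + p_{k-2}, q_k = a_k·q_{k-1} + q_{k-2} (p₋₁ = 1, q₋₁ = 0):
  k = 0: a₀ = 10; p₀/q₀ = 10/1; p₀² − 119·q₀² = 100 − 119 = -19.
  k = 1: m = 10, d = 19, a = ⌊(10 + 10)/19⌋ = 1; p/q = (1·10 + 1)/(1·1 + 0) = 11/1; p² − 119·q² = 121 − 119 = 2.
  k = 2: m = 9, d = 2, a = ⌊(10 + 9)/2⌋ = 9; p/q = (9·11 + 10)/(9·1 + 1) = 109/10; p² − 119·q² = 11881 − 11900 = -19.
  k = 3: m = 9, d = 19, a = ⌊(10 + 9)/19⌋ = 1; p/q = (1·109 + 11)/(1·10 + 1) = 120/11; p² − 119·q² = 14400 − 14399 = 1.
  The first convergent with p² − 119·q² = 1 gives the fundamental solution (x₁, y₁) = (120, 11).
Step 2: Apply the recurrence (x_{n+1}, y_{n+1}) = (x₁x_n + 119y₁y_n, x₁y_n + y₁x_n) repeatedly.
  From (x_1, y_1) = (120, 11): x_2 = 120·120 + 119·11·11 = 28799; y_2 = 120·11 + 11·120 = 2640.
  From (x_2, y_2) = (28799, 2640): x_3 = 120·28799 + 119·11·2640 = 6911640; y_3 = 120·2640 + 11·28799 = 633589.
  From (x_3, y_3) = (6911640, 633589): x_4 = 120·6911640 + 119·11·633589 = 1658764801; y_4 = 120·633589 + 11·6911640 = 152058720.
  From (x_4, y_4) = (1658764801, 152058720): x_5 = 120·1658764801 + 119·11·152058720 = 398096640600; y_5 = 120·152058720 + 11·1658764801 = 36493459211.
Step 3: Verify x_5² - 119·y_5² = 158480935257005568360000 - 158480935257005568359999 = 1 (should be 1). ✓

(x_1, y_1) = (120, 11); (x_5, y_5) = (398096640600, 36493459211).


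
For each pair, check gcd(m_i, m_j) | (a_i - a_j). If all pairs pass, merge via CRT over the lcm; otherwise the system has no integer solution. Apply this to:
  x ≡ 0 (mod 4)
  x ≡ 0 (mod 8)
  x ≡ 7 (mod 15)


Moduli 4, 8, 15 are not pairwise coprime, so CRT works modulo lcm(m_i) when all pairwise compatibility conditions hold.
Pairwise compatibility: gcd(m_i, m_j) must divide a_i - a_j for every pair.
Merge one congruence at a time:
  Start: x ≡ 0 (mod 4).
  Combine with x ≡ 0 (mod 8): gcd(4, 8) = 4; 0 - 0 = 0, which IS divisible by 4, so compatible.
    Write x = 0 + 4·t and substitute into x ≡ 0 (mod 8): 4·t ≡ 0 − 0 = 0 (mod 8).
    Divide the congruence (and modulus) by g = 4: 1·t ≡ 0 (mod 2).
    So t ≡ 0 (mod 2).
    Then x = 0 + 4·0 = 0, valid modulo lcm(4, 8) = 8: x ≡ 0 (mod 8).
  Combine with x ≡ 7 (mod 15): gcd(8, 15) = 1; 7 - 0 = 7, which IS divisible by 1, so compatible.
    Write x = 0 + 8·t and substitute into x ≡ 7 (mod 15): 8·t ≡ 7 − 0 = 7 (mod 15).
    The inverse of 8 mod 15 is 2 (since 8·2 = 16 = 1·15 + 1), so t ≡ 2·7 = 14 ≡ 14 (mod 15).
    Then x = 0 + 8·14 = 112, valid modulo lcm(8, 15) = 120: x ≡ 112 (mod 120).
Verify: 112 mod 4 = 0, 112 mod 8 = 0, 112 mod 15 = 7.

x ≡ 112 (mod 120).


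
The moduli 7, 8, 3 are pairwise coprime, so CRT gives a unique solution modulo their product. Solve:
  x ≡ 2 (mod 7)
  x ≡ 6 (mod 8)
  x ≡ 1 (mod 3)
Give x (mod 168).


Moduli 7, 8, 3 are pairwise coprime; by CRT there is a unique solution modulo M = 7 · 8 · 3 = 168.
Solve pairwise, accumulating the modulus:
  Start with x ≡ 2 (mod 7).
  Combine with x ≡ 6 (mod 8): since gcd(7, 8) = 1, we get a unique residue mod 56.
    Write x = 2 + 7·t and substitute into x ≡ 6 (mod 8): 7·t ≡ 6 − 2 = 4 (mod 8).
    The inverse of 7 mod 8 is 7 (since 7·7 = 49 = 6·8 + 1), so t ≡ 7·4 = 28 ≡ 4 (mod 8).
    Then x = 2 + 7·4 = 30, valid modulo lcm(7, 8) = 56: x ≡ 30 (mod 56).
  Combine with x ≡ 1 (mod 3): since gcd(56, 3) = 1, we get a unique residue mod 168.
    Write x = 30 + 56·t and substitute into x ≡ 1 (mod 3): 56·t ≡ 1 − 30 = -29 (mod 3).
    Reduce coefficients mod 3: 2·t ≡ 1 (mod 3).
    The inverse of 2 mod 3 is 2 (since 2·2 = 4 = 1·3 + 1), so t ≡ 2·1 = 2 ≡ 2 (mod 3).
    Then x = 30 + 56·2 = 142, valid modulo lcm(56, 3) = 168: x ≡ 142 (mod 168).
Verify: 142 mod 7 = 2 ✓, 142 mod 8 = 6 ✓, 142 mod 3 = 1 ✓.

x ≡ 142 (mod 168).


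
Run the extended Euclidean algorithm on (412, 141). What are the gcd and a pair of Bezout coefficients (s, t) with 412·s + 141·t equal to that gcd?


Euclidean algorithm on (412, 141) — divide until remainder is 0:
  412 = 2 · 141 + 130
  141 = 1 · 130 + 11
  130 = 11 · 11 + 9
  11 = 1 · 9 + 2
  9 = 4 · 2 + 1
  2 = 2 · 1 + 0
gcd(412, 141) = 1.
Track Bezout coefficients alongside the remainders: start with r₀ = 412 = a·1 + b·0 (s = 1, t = 0) and r₁ = 141 = a·0 + b·1 (s = 0, t = 1); each new remainder r_{k+1} = r_{k-1} − q_k·r_k inherits s_{k+1} = s_{k-1} − q_k·s_k, t_{k+1} = t_{k-1} − q_k·t_k, so r_k = a·s_k + b·t_k at every step:
  q = 2: r = 130, s = 1 − 2·0 = 1, t = 0 − 2·1 = -2  (check: 412·1 + 141·(-2) = 130)
  q = 1: r = 11, s = 0 − 1·1 = -1, t = 1 − 1·(-2) = 3  (check: 412·(-1) + 141·3 = 11)
  q = 11: r = 9, s = 1 − 11·(-1) = 12, t = -2 − 11·3 = -35  (check: 412·12 + 141·(-35) = 9)
  q = 1: r = 2, s = -1 − 1·12 = -13, t = 3 − 1·(-35) = 38  (check: 412·(-13) + 141·38 = 2)
  q = 4: r = 1, s = 12 − 4·(-13) = 64, t = -35 − 4·38 = -187  (check: 412·64 + 141·(-187) = 1)
The row with r = 1 (the gcd) gives the Bezout coefficients s = 64, t = -187.
Result: 412 · (64) + 141 · (-187) = 1.

gcd(412, 141) = 1; s = 64, t = -187 (check: 412·64 + 141·(-187) = 1).


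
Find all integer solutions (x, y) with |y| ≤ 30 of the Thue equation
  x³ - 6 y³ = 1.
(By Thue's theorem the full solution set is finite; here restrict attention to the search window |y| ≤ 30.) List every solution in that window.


The equation is x³ - 6y³ = 1. For fixed y, x³ = 6·y³ + 1, so a solution requires the RHS to be a perfect cube.
Strategy: iterate y from -30 to 30, compute RHS = 6·y³ + 1, and check whether it is a (positive or negative) perfect cube.
Check small values of y:
  y = 0: RHS = 1 = (1)³ ⇒ x = 1 works.
  y = 1: RHS = 7 is not a perfect cube.
  y = -1: RHS = -5 is not a perfect cube.
  y = 2: RHS = 49 is not a perfect cube.
  y = -2: RHS = -47 is not a perfect cube.
  y = 3: RHS = 163 is not a perfect cube.
  y = -3: RHS = -161 is not a perfect cube.
Continuing the search up to |y| = 30 finds no further solutions beyond those listed.
Collected solutions: (1, 0).

Solutions (with |y| ≤ 30): (1, 0).


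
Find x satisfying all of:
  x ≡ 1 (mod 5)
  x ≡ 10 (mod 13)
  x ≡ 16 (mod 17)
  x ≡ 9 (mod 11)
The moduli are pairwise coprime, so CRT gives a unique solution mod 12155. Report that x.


Product of moduli M = 5 · 13 · 17 · 11 = 12155.
Merge one congruence at a time:
  Start: x ≡ 1 (mod 5).
  Combine with x ≡ 10 (mod 13); new modulus lcm = 65.
    Write x = 1 + 5·t and substitute into x ≡ 10 (mod 13): 5·t ≡ 10 − 1 = 9 (mod 13).
    The inverse of 5 mod 13 is 8 (since 5·8 = 40 = 3·13 + 1), so t ≡ 8·9 = 72 ≡ 7 (mod 13).
    Then x = 1 + 5·7 = 36, valid modulo lcm(5, 13) = 65: x ≡ 36 (mod 65).
  Combine with x ≡ 16 (mod 17); new modulus lcm = 1105.
    Write x = 36 + 65·t and substitute into x ≡ 16 (mod 17): 65·t ≡ 16 − 36 = -20 (mod 17).
    Reduce coefficients mod 17: 14·t ≡ 14 (mod 17).
    The inverse of 14 mod 17 is 11 (since 14·11 = 154 = 9·17 + 1), so t ≡ 11·14 = 154 ≡ 1 (mod 17).
    Then x = 36 + 65·1 = 101, valid modulo lcm(65, 17) = 1105: x ≡ 101 (mod 1105).
  Combine with x ≡ 9 (mod 11); new modulus lcm = 12155.
    Write x = 101 + 1105·t and substitute into x ≡ 9 (mod 11): 1105·t ≡ 9 − 101 = -92 (mod 11).
    Reduce coefficients mod 11: 5·t ≡ 7 (mod 11).
    The inverse of 5 mod 11 is 9 (since 5·9 = 45 = 4·11 + 1), so t ≡ 9·7 = 63 ≡ 8 (mod 11).
    Then x = 101 + 1105·8 = 8941, valid modulo lcm(1105, 11) = 12155: x ≡ 8941 (mod 12155).
Verify against each original: 8941 mod 5 = 1, 8941 mod 13 = 10, 8941 mod 17 = 16, 8941 mod 11 = 9.

x ≡ 8941 (mod 12155).


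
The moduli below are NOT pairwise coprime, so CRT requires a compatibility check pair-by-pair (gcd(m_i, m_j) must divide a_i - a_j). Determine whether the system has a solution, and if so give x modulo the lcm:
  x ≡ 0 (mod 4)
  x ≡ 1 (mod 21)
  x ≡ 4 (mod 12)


Moduli 4, 21, 12 are not pairwise coprime, so CRT works modulo lcm(m_i) when all pairwise compatibility conditions hold.
Pairwise compatibility: gcd(m_i, m_j) must divide a_i - a_j for every pair.
Merge one congruence at a time:
  Start: x ≡ 0 (mod 4).
  Combine with x ≡ 1 (mod 21): gcd(4, 21) = 1; 1 - 0 = 1, which IS divisible by 1, so compatible.
    Write x = 0 + 4·t and substitute into x ≡ 1 (mod 21): 4·t ≡ 1 − 0 = 1 (mod 21).
    The inverse of 4 mod 21 is 16 (since 4·16 = 64 = 3·21 + 1), so t ≡ 16·1 = 16 ≡ 16 (mod 21).
    Then x = 0 + 4·16 = 64, valid modulo lcm(4, 21) = 84: x ≡ 64 (mod 84).
  Combine with x ≡ 4 (mod 12): gcd(84, 12) = 12; 4 - 64 = -60, which IS divisible by 12, so compatible.
    Write x = 64 + 84·t and substitute into x ≡ 4 (mod 12): 84·t ≡ 4 − 64 = -60 (mod 12).
    Divide the congruence (and modulus) by g = 12: 7·t ≡ -5 (mod 1).
    Modulo 1 every t works; take t = 0.
    Then x = 64 + 84·0 = 64, valid modulo lcm(84, 12) = 84: x ≡ 64 (mod 84).
Verify: 64 mod 4 = 0, 64 mod 21 = 1, 64 mod 12 = 4.

x ≡ 64 (mod 84).


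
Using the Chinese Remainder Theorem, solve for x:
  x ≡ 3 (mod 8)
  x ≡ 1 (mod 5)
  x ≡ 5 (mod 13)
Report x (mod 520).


Moduli 8, 5, 13 are pairwise coprime; by CRT there is a unique solution modulo M = 8 · 5 · 13 = 520.
Solve pairwise, accumulating the modulus:
  Start with x ≡ 3 (mod 8).
  Combine with x ≡ 1 (mod 5): since gcd(8, 5) = 1, we get a unique residue mod 40.
    Write x = 3 + 8·t and substitute into x ≡ 1 (mod 5): 8·t ≡ 1 − 3 = -2 (mod 5).
    Reduce coefficients mod 5: 3·t ≡ 3 (mod 5).
    The inverse of 3 mod 5 is 2 (since 3·2 = 6 = 1·5 + 1), so t ≡ 2·3 = 6 ≡ 1 (mod 5).
    Then x = 3 + 8·1 = 11, valid modulo lcm(8, 5) = 40: x ≡ 11 (mod 40).
  Combine with x ≡ 5 (mod 13): since gcd(40, 13) = 1, we get a unique residue mod 520.
    Write x = 11 + 40·t and substitute into x ≡ 5 (mod 13): 40·t ≡ 5 − 11 = -6 (mod 13).
    Reduce coefficients mod 13: 1·t ≡ 7 (mod 13).
    So t ≡ 7 (mod 13).
    Then x = 11 + 40·7 = 291, valid modulo lcm(40, 13) = 520: x ≡ 291 (mod 520).
Verify: 291 mod 8 = 3 ✓, 291 mod 5 = 1 ✓, 291 mod 13 = 5 ✓.

x ≡ 291 (mod 520).


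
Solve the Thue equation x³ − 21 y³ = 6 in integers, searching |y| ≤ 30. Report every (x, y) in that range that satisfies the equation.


The equation is x³ - 21y³ = 6. For fixed y, x³ = 21·y³ + 6, so a solution requires the RHS to be a perfect cube.
Strategy: iterate y from -30 to 30, compute RHS = 21·y³ + 6, and check whether it is a (positive or negative) perfect cube.
Check small values of y:
  y = 0: RHS = 6 is not a perfect cube.
  y = 1: RHS = 27 = (3)³ ⇒ x = 3 works.
  y = -1: RHS = -15 is not a perfect cube.
  y = 2: RHS = 174 is not a perfect cube.
  y = -2: RHS = -162 is not a perfect cube.
  y = 3: RHS = 573 is not a perfect cube.
  y = -3: RHS = -561 is not a perfect cube.
Continuing the search up to |y| = 30 finds no further solutions beyond those listed.
Collected solutions: (3, 1).

Solutions (with |y| ≤ 30): (3, 1).


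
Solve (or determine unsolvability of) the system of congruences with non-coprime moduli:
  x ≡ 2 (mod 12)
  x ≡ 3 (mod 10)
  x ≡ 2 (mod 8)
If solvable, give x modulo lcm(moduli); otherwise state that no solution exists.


Moduli 12, 10, 8 are not pairwise coprime, so CRT works modulo lcm(m_i) when all pairwise compatibility conditions hold.
Pairwise compatibility: gcd(m_i, m_j) must divide a_i - a_j for every pair.
Merge one congruence at a time:
  Start: x ≡ 2 (mod 12).
  Combine with x ≡ 3 (mod 10): gcd(12, 10) = 2, and 3 - 2 = 1 is NOT divisible by 2.
    ⇒ system is inconsistent (no integer solution).

No solution (the system is inconsistent).


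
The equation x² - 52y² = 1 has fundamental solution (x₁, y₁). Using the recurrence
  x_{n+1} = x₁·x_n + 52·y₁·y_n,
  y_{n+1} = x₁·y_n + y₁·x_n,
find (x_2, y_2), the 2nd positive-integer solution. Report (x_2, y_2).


Step 1: Find the fundamental solution (x₁, y₁) of x² - 52y² = 1.
  Expand √52 as a continued fraction. a₀ = ⌊√52⌋ = 7; iterate m_{k+1} = d_k·a_k − m_k, d_{k+1} = (52 − m_{k+1}²)/d_k, a_{k+1} = ⌊(a₀ + m_{k+1})/d_{k+1}⌋ (starting m₀ = 0, d₀ = 1), with convergents p_k = a_k·p_{k-1} + p_{k-2}, q_k = a_k·q_{k-1} + q_{k-2} (p₋₁ = 1, q₋₁ = 0):
  k = 0: a₀ = 7; p₀/q₀ = 7/1; p₀² − 52·q₀² = 49 − 52 = -3.
  k = 1: m = 7, d = 3, a = ⌊(7 + 7)/3⌋ = 4; p/q = (4·7 + 1)/(4·1 + 0) = 29/4; p² − 52·q² = 841 − 832 = 9.
  k = 2: m = 5, d = 9, a = ⌊(7 + 5)/9⌋ = 1; p/q = (1·29 + 7)/(1·4 + 1) = 36/5; p² − 52·q² = 1296 − 1300 = -4.
  k = 3: m = 4, d = 4, a = ⌊(7 + 4)/4⌋ = 2; p/q = (2·36 + 29)/(2·5 + 4) = 101/14; p² − 52·q² = 10201 − 10192 = 9.
  k = 4: m = 4, d = 9, a = ⌊(7 + 4)/9⌋ = 1; p/q = (1·101 + 36)/(1·14 + 5) = 137/19; p² − 52·q² = 18769 − 18772 = -3.
  k = 5: m = 5, d = 3, a = ⌊(7 + 5)/3⌋ = 4; p/q = (4·137 + 101)/(4·19 + 14) = 649/90; p² − 52·q² = 421201 − 421200 = 1.
  The first convergent with p² − 52·q² = 1 gives the fundamental solution (x₁, y₁) = (649, 90).
Step 2: Apply the recurrence (x_{n+1}, y_{n+1}) = (x₁x_n + 52y₁y_n, x₁y_n + y₁x_n) repeatedly.
  From (x_1, y_1) = (649, 90): x_2 = 649·649 + 52·90·90 = 842401; y_2 = 649·90 + 90·649 = 116820.
Step 3: Verify x_2² - 52·y_2² = 709639444801 - 709639444800 = 1 (should be 1). ✓

(x_1, y_1) = (649, 90); (x_2, y_2) = (842401, 116820).


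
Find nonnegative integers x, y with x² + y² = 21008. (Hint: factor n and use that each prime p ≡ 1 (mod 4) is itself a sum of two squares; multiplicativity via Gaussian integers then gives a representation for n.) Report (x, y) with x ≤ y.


Step 1: Factor n = 21008 = 2^4 · 13 · 101.
Step 2: Check the mod-4 condition on each prime factor: 2 = 2 (special); 13 ≡ 1 (mod 4), exponent 1; 101 ≡ 1 (mod 4), exponent 1.
All primes ≡ 3 (mod 4) appear to even exponent (or don't appear), so by the two-squares theorem n IS expressible as a sum of two squares.
Step 3: Build a representation. Group n = k² · m with k = 4 and m = 13 · 101 = 1313 (a product of primes ≡ 1 (mod 4)); a representation of m scales to one of n via (k·x)² + (k·y)² = k²(x² + y²). Each prime p ≡ 1 (mod 4) is itself a sum of two squares; find a² by testing p − a² for a perfect square:
  13: 13 − 1² = 12, 13 − 2² = 9 = 3² ⇒ 13 = 2² + 3².
  101: 101 − 1² = 100 = 10² ⇒ 101 = 1² + 10².
  Combine using the Brahmagupta–Fibonacci identity (a² + b²)(c² + d²) = (ac − bd)² + (ad + bc)² = (ac + bd)² + (ad − bc)²:
  13 · 101 = 1313: from (2² + 3²)(1² + 10²), take (2·1 − 3·10, 2·10 + 3·1) = (2 − 30, 20 + 3) = (-28, 23); dropping signs (only squares matter) gives (28, 23); check 28² + 23² = 784 + 529 = 1313 ✓.
  Scale by k = 4: (4·28, 4·23) = (112, 92).
Step 4: Order so x ≤ y and verify: 92² + 112² = 8464 + 12544 = 21008 = n. ✓

n = 21008 = 92² + 112² (one valid representation with x ≤ y).


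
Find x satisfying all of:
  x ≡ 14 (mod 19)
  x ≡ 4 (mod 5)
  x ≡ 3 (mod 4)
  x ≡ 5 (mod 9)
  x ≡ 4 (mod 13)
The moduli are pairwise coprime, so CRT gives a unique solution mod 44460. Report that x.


Product of moduli M = 19 · 5 · 4 · 9 · 13 = 44460.
Merge one congruence at a time:
  Start: x ≡ 14 (mod 19).
  Combine with x ≡ 4 (mod 5); new modulus lcm = 95.
    Write x = 14 + 19·t and substitute into x ≡ 4 (mod 5): 19·t ≡ 4 − 14 = -10 (mod 5).
    Reduce coefficients mod 5: 4·t ≡ 0 (mod 5).
    The inverse of 4 mod 5 is 4 (since 4·4 = 16 = 3·5 + 1), so t ≡ 4·0 = 0 ≡ 0 (mod 5).
    Then x = 14 + 19·0 = 14, valid modulo lcm(19, 5) = 95: x ≡ 14 (mod 95).
  Combine with x ≡ 3 (mod 4); new modulus lcm = 380.
    Write x = 14 + 95·t and substitute into x ≡ 3 (mod 4): 95·t ≡ 3 − 14 = -11 (mod 4).
    Reduce coefficients mod 4: 3·t ≡ 1 (mod 4).
    The inverse of 3 mod 4 is 3 (since 3·3 = 9 = 2·4 + 1), so t ≡ 3·1 = 3 ≡ 3 (mod 4).
    Then x = 14 + 95·3 = 299, valid modulo lcm(95, 4) = 380: x ≡ 299 (mod 380).
  Combine with x ≡ 5 (mod 9); new modulus lcm = 3420.
    Write x = 299 + 380·t and substitute into x ≡ 5 (mod 9): 380·t ≡ 5 − 299 = -294 (mod 9).
    Reduce coefficients mod 9: 2·t ≡ 3 (mod 9).
    The inverse of 2 mod 9 is 5 (since 2·5 = 10 = 1·9 + 1), so t ≡ 5·3 = 15 ≡ 6 (mod 9).
    Then x = 299 + 380·6 = 2579, valid modulo lcm(380, 9) = 3420: x ≡ 2579 (mod 3420).
  Combine with x ≡ 4 (mod 13); new modulus lcm = 44460.
    Write x = 2579 + 3420·t and substitute into x ≡ 4 (mod 13): 3420·t ≡ 4 − 2579 = -2575 (mod 13).
    Reduce coefficients mod 13: 1·t ≡ 12 (mod 13).
    So t ≡ 12 (mod 13).
    Then x = 2579 + 3420·12 = 43619, valid modulo lcm(3420, 13) = 44460: x ≡ 43619 (mod 44460).
Verify against each original: 43619 mod 19 = 14, 43619 mod 5 = 4, 43619 mod 4 = 3, 43619 mod 9 = 5, 43619 mod 13 = 4.

x ≡ 43619 (mod 44460).
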